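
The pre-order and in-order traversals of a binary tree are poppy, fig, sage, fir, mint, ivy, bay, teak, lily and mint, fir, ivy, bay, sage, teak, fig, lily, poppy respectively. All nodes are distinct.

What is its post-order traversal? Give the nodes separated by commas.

mint, bay, ivy, fir, teak, sage, lily, fig, poppy

The first element of pre-order is the root; it splits in-order into left and right subtrees.
Root poppy: left subtree has 8 nodes {mint, fir, ivy, bay, sage, teak, fig, lily}, right has 0 { }.
  Root fig: left subtree has 6 nodes {mint, fir, ivy, bay, sage, teak}, right has 1 {lily}.
    Root sage: left subtree has 4 nodes {mint, fir, ivy, bay}, right has 1 {teak}.
      Root fir: left subtree has 1 node {mint}, right has 2 {ivy, bay}.
        Root ivy: left subtree has 0 nodes { }, right has 1 {bay}.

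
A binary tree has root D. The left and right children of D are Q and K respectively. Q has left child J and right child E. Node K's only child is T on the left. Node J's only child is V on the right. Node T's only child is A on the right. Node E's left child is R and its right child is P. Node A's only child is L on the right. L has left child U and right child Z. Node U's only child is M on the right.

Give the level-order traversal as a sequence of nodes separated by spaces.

Level-order visits nodes level by level from the root, left to right within each level.
Level 0: D
Level 1: Q, K
Level 2: J, E, T
Level 3: V, R, P, A
Level 4: L
Level 5: U, Z
Level 6: M

D Q K J E T V R P A L U Z M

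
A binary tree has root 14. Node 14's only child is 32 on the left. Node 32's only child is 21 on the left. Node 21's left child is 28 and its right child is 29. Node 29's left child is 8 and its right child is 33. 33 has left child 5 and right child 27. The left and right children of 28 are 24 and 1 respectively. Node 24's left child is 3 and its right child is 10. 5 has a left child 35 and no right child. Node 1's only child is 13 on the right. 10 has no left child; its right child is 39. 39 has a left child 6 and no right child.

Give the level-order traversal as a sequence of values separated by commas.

Level-order visits nodes level by level from the root, left to right within each level.
Level 0: 14
Level 1: 32
Level 2: 21
Level 3: 28, 29
Level 4: 24, 1, 8, 33
Level 5: 3, 10, 13, 5, 27
Level 6: 39, 35
Level 7: 6

14, 32, 21, 28, 29, 24, 1, 8, 33, 3, 10, 13, 5, 27, 39, 35, 6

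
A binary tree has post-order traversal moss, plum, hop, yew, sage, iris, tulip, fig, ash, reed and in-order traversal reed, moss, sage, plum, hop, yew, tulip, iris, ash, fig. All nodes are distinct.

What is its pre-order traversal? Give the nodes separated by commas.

The last element of post-order is the root; it splits in-order into left and right subtrees.
Root reed: left subtree has 0 nodes { }, right has 9 {moss, sage, plum, hop, yew, tulip, iris, ash, fig}.
  Root ash: left subtree has 7 nodes {moss, sage, plum, hop, yew, tulip, iris}, right has 1 {fig}.
    Root tulip: left subtree has 5 nodes {moss, sage, plum, hop, yew}, right has 1 {iris}.
      Root sage: left subtree has 1 node {moss}, right has 3 {plum, hop, yew}.
        Root yew: left subtree has 2 nodes {plum, hop}, right has 0 { }.
          Root hop: left subtree has 1 node {plum}, right has 0 { }.

reed, ash, tulip, sage, moss, yew, hop, plum, iris, fig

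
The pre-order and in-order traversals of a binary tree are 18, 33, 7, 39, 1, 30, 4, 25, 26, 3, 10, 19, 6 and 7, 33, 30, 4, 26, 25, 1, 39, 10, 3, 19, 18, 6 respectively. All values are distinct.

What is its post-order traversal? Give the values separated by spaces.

7 26 25 4 30 1 10 19 3 39 33 6 18

The first element of pre-order is the root; it splits in-order into left and right subtrees.
Root 18: left subtree has 11 nodes {7, 33, 30, 4, 26, 25, 1, 39, 10, 3, 19}, right has 1 {6}.
  Root 33: left subtree has 1 node {7}, right has 9 {30, 4, 26, 25, 1, 39, 10, 3, 19}.
    Root 39: left subtree has 5 nodes {30, 4, 26, 25, 1}, right has 3 {10, 3, 19}.
      Root 1: left subtree has 4 nodes {30, 4, 26, 25}, right has 0 { }.
        Root 30: left subtree has 0 nodes { }, right has 3 {4, 26, 25}.
          Root 4: left subtree has 0 nodes { }, right has 2 {26, 25}.
            Root 25: left subtree has 1 node {26}, right has 0 { }.
      Root 3: left subtree has 1 node {10}, right has 1 {19}.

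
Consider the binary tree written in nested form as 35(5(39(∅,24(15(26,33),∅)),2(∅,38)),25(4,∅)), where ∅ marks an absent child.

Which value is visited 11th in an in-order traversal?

25

In-order visits the left subtree, then the node, then the right subtree.
At 35: go left to 5.
  At 5: go left to 39.
    At 39: no left child.
    Visit 39.
    At 39: go right to 24.
      At 24: go left to 15.
        At 15: go left to 26.
          26 is a leaf — visit 26.
        Visit 15.
        At 15: go right to 33.
          33 is a leaf — visit 33.
      Visit 24.
      At 24: no right child.
  Visit 5.
  At 5: go right to 2.
    At 2: no left child.
    Visit 2.
    At 2: go right to 38.
      38 is a leaf — visit 38.
Visit 35.
At 35: go right to 25.
  At 25: go left to 4.
    4 is a leaf — visit 4.
  Visit 25.
  At 25: no right child.
Full in-order sequence: 39, 26, 15, 33, 24, 5, 2, 38, 35, 4, 25.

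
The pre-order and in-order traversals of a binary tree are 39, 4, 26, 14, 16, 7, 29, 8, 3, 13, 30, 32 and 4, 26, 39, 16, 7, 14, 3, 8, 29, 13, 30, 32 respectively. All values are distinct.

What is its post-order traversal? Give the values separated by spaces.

The first element of pre-order is the root; it splits in-order into left and right subtrees.
Root 39: left subtree has 2 nodes {4, 26}, right has 9 {16, 7, 14, 3, 8, 29, 13, 30, 32}.
  Root 4: left subtree has 0 nodes { }, right has 1 {26}.
  Root 14: left subtree has 2 nodes {16, 7}, right has 6 {3, 8, 29, 13, 30, 32}.
    Root 16: left subtree has 0 nodes { }, right has 1 {7}.
    Root 29: left subtree has 2 nodes {3, 8}, right has 3 {13, 30, 32}.
      Root 8: left subtree has 1 node {3}, right has 0 { }.
      Root 13: left subtree has 0 nodes { }, right has 2 {30, 32}.
        Root 30: left subtree has 0 nodes { }, right has 1 {32}.

26 4 7 16 3 8 32 30 13 29 14 39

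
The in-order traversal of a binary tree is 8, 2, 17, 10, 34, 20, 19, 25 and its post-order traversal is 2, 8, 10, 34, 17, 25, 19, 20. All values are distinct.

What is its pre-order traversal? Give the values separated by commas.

20, 17, 8, 2, 34, 10, 19, 25

The last element of post-order is the root; it splits in-order into left and right subtrees.
Root 20: left subtree has 5 nodes {8, 2, 17, 10, 34}, right has 2 {19, 25}.
  Root 17: left subtree has 2 nodes {8, 2}, right has 2 {10, 34}.
    Root 8: left subtree has 0 nodes { }, right has 1 {2}.
    Root 34: left subtree has 1 node {10}, right has 0 { }.
  Root 19: left subtree has 0 nodes { }, right has 1 {25}.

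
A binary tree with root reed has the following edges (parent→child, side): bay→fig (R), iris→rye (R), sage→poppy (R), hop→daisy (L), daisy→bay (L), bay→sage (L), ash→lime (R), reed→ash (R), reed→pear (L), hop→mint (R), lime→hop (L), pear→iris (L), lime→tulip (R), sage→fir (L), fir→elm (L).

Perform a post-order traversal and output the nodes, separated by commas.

rye, iris, pear, elm, fir, poppy, sage, fig, bay, daisy, mint, hop, tulip, lime, ash, reed

Post-order visits the left subtree, then the right subtree, then the node.
At reed: go left to pear.
  At pear: go left to iris.
    At iris: no left child.
    At iris: go right to rye.
      rye is a leaf — visit rye.
    Visit iris.
  At pear: no right child.
  Visit pear.
At reed: go right to ash.
  At ash: no left child.
  At ash: go right to lime.
    At lime: go left to hop.
      At hop: go left to daisy.
        At daisy: go left to bay.
          At bay: go left to sage.
            At sage: go left to fir.
              At fir: go left to elm.
                elm is a leaf — visit elm.
              At fir: no right child.
              Visit fir.
            At sage: go right to poppy.
              poppy is a leaf — visit poppy.
            Visit sage.
          At bay: go right to fig.
            fig is a leaf — visit fig.
          Visit bay.
        At daisy: no right child.
        Visit daisy.
      At hop: go right to mint.
        mint is a leaf — visit mint.
      Visit hop.
    At lime: go right to tulip.
      tulip is a leaf — visit tulip.
    Visit lime.
  Visit ash.
Visit reed.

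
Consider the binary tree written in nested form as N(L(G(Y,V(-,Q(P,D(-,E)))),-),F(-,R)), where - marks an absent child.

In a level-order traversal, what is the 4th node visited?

Level-order visits nodes level by level from the root, left to right within each level.
Level 0: N
Level 1: L, F
Level 2: G, R
Level 3: Y, V
Level 4: Q
Level 5: P, D
Level 6: E
Full level-order sequence: N, L, F, G, R, Y, V, Q, P, D, E.

G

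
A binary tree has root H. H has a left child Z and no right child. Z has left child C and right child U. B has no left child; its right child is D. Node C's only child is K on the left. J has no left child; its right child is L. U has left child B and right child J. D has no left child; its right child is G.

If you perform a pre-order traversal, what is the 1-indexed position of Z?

Pre-order visits the node, then its left subtree, then its right subtree.
Visit H.
At H: go left to Z.
  Visit Z.
  At Z: go left to C.
    Visit C.
    At C: go left to K.
      K is a leaf — visit K.
    At C: no right child.
  At Z: go right to U.
    Visit U.
    At U: go left to B.
      Visit B.
      At B: no left child.
      At B: go right to D.
        Visit D.
        At D: no left child.
        At D: go right to G.
          G is a leaf — visit G.
    At U: go right to J.
      Visit J.
      At J: no left child.
      At J: go right to L.
        L is a leaf — visit L.
At H: no right child.
Full pre-order sequence: H, Z, C, K, U, B, D, G, J, L.

2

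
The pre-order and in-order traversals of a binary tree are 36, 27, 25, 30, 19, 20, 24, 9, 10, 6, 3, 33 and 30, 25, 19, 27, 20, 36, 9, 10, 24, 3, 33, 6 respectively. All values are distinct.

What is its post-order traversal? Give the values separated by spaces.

30 19 25 20 27 10 9 33 3 6 24 36

The first element of pre-order is the root; it splits in-order into left and right subtrees.
Root 36: left subtree has 5 nodes {30, 25, 19, 27, 20}, right has 6 {9, 10, 24, 3, 33, 6}.
  Root 27: left subtree has 3 nodes {30, 25, 19}, right has 1 {20}.
    Root 25: left subtree has 1 node {30}, right has 1 {19}.
  Root 24: left subtree has 2 nodes {9, 10}, right has 3 {3, 33, 6}.
    Root 9: left subtree has 0 nodes { }, right has 1 {10}.
    Root 6: left subtree has 2 nodes {3, 33}, right has 0 { }.
      Root 3: left subtree has 0 nodes { }, right has 1 {33}.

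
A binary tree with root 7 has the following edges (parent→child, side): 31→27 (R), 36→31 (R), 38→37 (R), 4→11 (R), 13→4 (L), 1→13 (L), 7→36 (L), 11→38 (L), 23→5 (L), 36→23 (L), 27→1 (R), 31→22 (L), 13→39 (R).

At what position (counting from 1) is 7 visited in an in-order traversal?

14

In-order visits the left subtree, then the node, then the right subtree.
At 7: go left to 36.
  At 36: go left to 23.
    At 23: go left to 5.
      5 is a leaf — visit 5.
    Visit 23.
    At 23: no right child.
  Visit 36.
  At 36: go right to 31.
    At 31: go left to 22.
      22 is a leaf — visit 22.
    Visit 31.
    At 31: go right to 27.
      At 27: no left child.
      Visit 27.
      At 27: go right to 1.
        At 1: go left to 13.
          At 13: go left to 4.
            At 4: no left child.
            Visit 4.
            At 4: go right to 11.
              At 11: go left to 38.
                At 38: no left child.
                Visit 38.
                At 38: go right to 37.
                  37 is a leaf — visit 37.
              Visit 11.
              At 11: no right child.
          Visit 13.
          At 13: go right to 39.
            39 is a leaf — visit 39.
        Visit 1.
        At 1: no right child.
Visit 7.
At 7: no right child.
Full in-order sequence: 5, 23, 36, 22, 31, 27, 4, 38, 37, 11, 13, 39, 1, 7.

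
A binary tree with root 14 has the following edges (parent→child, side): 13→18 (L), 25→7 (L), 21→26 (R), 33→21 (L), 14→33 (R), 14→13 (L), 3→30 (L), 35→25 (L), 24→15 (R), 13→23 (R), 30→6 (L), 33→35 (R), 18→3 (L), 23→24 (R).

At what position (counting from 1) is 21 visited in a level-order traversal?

Level-order visits nodes level by level from the root, left to right within each level.
Level 0: 14
Level 1: 13, 33
Level 2: 18, 23, 21, 35
Level 3: 3, 24, 26, 25
Level 4: 30, 15, 7
Level 5: 6
Full level-order sequence: 14, 13, 33, 18, 23, 21, 35, 3, 24, 26, 25, 30, 15, 7, 6.

6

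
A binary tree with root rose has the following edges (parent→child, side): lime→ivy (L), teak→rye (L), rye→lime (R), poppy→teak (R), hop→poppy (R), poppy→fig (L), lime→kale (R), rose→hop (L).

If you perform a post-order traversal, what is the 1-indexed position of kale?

Post-order visits the left subtree, then the right subtree, then the node.
At rose: go left to hop.
  At hop: no left child.
  At hop: go right to poppy.
    At poppy: go left to fig.
      fig is a leaf — visit fig.
    At poppy: go right to teak.
      At teak: go left to rye.
        At rye: no left child.
        At rye: go right to lime.
          At lime: go left to ivy.
            ivy is a leaf — visit ivy.
          At lime: go right to kale.
            kale is a leaf — visit kale.
          Visit lime.
        Visit rye.
      At teak: no right child.
      Visit teak.
    Visit poppy.
  Visit hop.
At rose: no right child.
Visit rose.
Full post-order sequence: fig, ivy, kale, lime, rye, teak, poppy, hop, rose.

3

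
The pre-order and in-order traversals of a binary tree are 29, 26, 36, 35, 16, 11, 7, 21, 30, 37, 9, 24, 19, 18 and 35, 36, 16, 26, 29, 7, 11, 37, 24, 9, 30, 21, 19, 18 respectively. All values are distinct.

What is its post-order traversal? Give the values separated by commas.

The first element of pre-order is the root; it splits in-order into left and right subtrees.
Root 29: left subtree has 4 nodes {35, 36, 16, 26}, right has 9 {7, 11, 37, 24, 9, 30, 21, 19, 18}.
  Root 26: left subtree has 3 nodes {35, 36, 16}, right has 0 { }.
    Root 36: left subtree has 1 node {35}, right has 1 {16}.
  Root 11: left subtree has 1 node {7}, right has 7 {37, 24, 9, 30, 21, 19, 18}.
    Root 21: left subtree has 4 nodes {37, 24, 9, 30}, right has 2 {19, 18}.
      Root 30: left subtree has 3 nodes {37, 24, 9}, right has 0 { }.
        Root 37: left subtree has 0 nodes { }, right has 2 {24, 9}.
          Root 9: left subtree has 1 node {24}, right has 0 { }.
      Root 19: left subtree has 0 nodes { }, right has 1 {18}.

35, 16, 36, 26, 7, 24, 9, 37, 30, 18, 19, 21, 11, 29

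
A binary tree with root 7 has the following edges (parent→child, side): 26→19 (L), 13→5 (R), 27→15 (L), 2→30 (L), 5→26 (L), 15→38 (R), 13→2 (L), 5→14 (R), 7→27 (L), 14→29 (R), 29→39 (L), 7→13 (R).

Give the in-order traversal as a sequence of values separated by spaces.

In-order visits the left subtree, then the node, then the right subtree.
At 7: go left to 27.
  At 27: go left to 15.
    At 15: no left child.
    Visit 15.
    At 15: go right to 38.
      38 is a leaf — visit 38.
  Visit 27.
  At 27: no right child.
Visit 7.
At 7: go right to 13.
  At 13: go left to 2.
    At 2: go left to 30.
      30 is a leaf — visit 30.
    Visit 2.
    At 2: no right child.
  Visit 13.
  At 13: go right to 5.
    At 5: go left to 26.
      At 26: go left to 19.
        19 is a leaf — visit 19.
      Visit 26.
      At 26: no right child.
    Visit 5.
    At 5: go right to 14.
      At 14: no left child.
      Visit 14.
      At 14: go right to 29.
        At 29: go left to 39.
          39 is a leaf — visit 39.
        Visit 29.
        At 29: no right child.

15 38 27 7 30 2 13 19 26 5 14 39 29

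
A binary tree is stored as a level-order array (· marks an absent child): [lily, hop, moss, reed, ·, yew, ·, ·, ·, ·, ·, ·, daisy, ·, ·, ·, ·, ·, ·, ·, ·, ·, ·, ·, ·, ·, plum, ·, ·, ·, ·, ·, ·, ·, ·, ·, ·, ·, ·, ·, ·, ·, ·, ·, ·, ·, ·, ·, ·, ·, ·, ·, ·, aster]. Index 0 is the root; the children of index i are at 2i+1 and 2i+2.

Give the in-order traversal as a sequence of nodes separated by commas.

In-order visits the left subtree, then the node, then the right subtree.
At lily: go left to hop.
  At hop: go left to reed.
    reed is a leaf — visit reed.
  Visit hop.
  At hop: no right child.
Visit lily.
At lily: go right to moss.
  At moss: go left to yew.
    At yew: no left child.
    Visit yew.
    At yew: go right to daisy.
      At daisy: no left child.
      Visit daisy.
      At daisy: go right to plum.
        At plum: go left to aster.
          aster is a leaf — visit aster.
        Visit plum.
        At plum: no right child.
  Visit moss.
  At moss: no right child.

reed, hop, lily, yew, daisy, aster, plum, moss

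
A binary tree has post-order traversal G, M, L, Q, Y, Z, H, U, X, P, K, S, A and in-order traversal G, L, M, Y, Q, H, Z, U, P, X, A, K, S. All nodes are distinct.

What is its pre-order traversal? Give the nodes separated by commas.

The last element of post-order is the root; it splits in-order into left and right subtrees.
Root A: left subtree has 10 nodes {G, L, M, Y, Q, H, Z, U, P, X}, right has 2 {K, S}.
  Root P: left subtree has 8 nodes {G, L, M, Y, Q, H, Z, U}, right has 1 {X}.
    Root U: left subtree has 7 nodes {G, L, M, Y, Q, H, Z}, right has 0 { }.
      Root H: left subtree has 5 nodes {G, L, M, Y, Q}, right has 1 {Z}.
        Root Y: left subtree has 3 nodes {G, L, M}, right has 1 {Q}.
          Root L: left subtree has 1 node {G}, right has 1 {M}.
  Root S: left subtree has 1 node {K}, right has 0 { }.

A, P, U, H, Y, L, G, M, Q, Z, X, S, K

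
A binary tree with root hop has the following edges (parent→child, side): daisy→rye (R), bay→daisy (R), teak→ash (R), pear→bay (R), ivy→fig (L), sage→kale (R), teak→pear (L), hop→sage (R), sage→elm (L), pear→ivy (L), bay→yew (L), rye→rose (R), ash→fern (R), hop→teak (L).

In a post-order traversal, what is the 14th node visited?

Post-order visits the left subtree, then the right subtree, then the node.
At hop: go left to teak.
  At teak: go left to pear.
    At pear: go left to ivy.
      At ivy: go left to fig.
        fig is a leaf — visit fig.
      At ivy: no right child.
      Visit ivy.
    At pear: go right to bay.
      At bay: go left to yew.
        yew is a leaf — visit yew.
      At bay: go right to daisy.
        At daisy: no left child.
        At daisy: go right to rye.
          At rye: no left child.
          At rye: go right to rose.
            rose is a leaf — visit rose.
          Visit rye.
        Visit daisy.
      Visit bay.
    Visit pear.
  At teak: go right to ash.
    At ash: no left child.
    At ash: go right to fern.
      fern is a leaf — visit fern.
    Visit ash.
  Visit teak.
At hop: go right to sage.
  At sage: go left to elm.
    elm is a leaf — visit elm.
  At sage: go right to kale.
    kale is a leaf — visit kale.
  Visit sage.
Visit hop.
Full post-order sequence: fig, ivy, yew, rose, rye, daisy, bay, pear, fern, ash, teak, elm, kale, sage, hop.

sage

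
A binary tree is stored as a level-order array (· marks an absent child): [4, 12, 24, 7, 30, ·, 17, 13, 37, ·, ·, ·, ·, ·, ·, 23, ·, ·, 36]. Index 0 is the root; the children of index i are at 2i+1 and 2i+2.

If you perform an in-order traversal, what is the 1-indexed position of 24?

9

In-order visits the left subtree, then the node, then the right subtree.
At 4: go left to 12.
  At 12: go left to 7.
    At 7: go left to 13.
      At 13: go left to 23.
        23 is a leaf — visit 23.
      Visit 13.
      At 13: no right child.
    Visit 7.
    At 7: go right to 37.
      At 37: no left child.
      Visit 37.
      At 37: go right to 36.
        36 is a leaf — visit 36.
  Visit 12.
  At 12: go right to 30.
    30 is a leaf — visit 30.
Visit 4.
At 4: go right to 24.
  At 24: no left child.
  Visit 24.
  At 24: go right to 17.
    17 is a leaf — visit 17.
Full in-order sequence: 23, 13, 7, 37, 36, 12, 30, 4, 24, 17.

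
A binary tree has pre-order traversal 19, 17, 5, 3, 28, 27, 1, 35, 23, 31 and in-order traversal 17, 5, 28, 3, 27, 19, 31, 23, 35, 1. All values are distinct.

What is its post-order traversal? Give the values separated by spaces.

The first element of pre-order is the root; it splits in-order into left and right subtrees.
Root 19: left subtree has 5 nodes {17, 5, 28, 3, 27}, right has 4 {31, 23, 35, 1}.
  Root 17: left subtree has 0 nodes { }, right has 4 {5, 28, 3, 27}.
    Root 5: left subtree has 0 nodes { }, right has 3 {28, 3, 27}.
      Root 3: left subtree has 1 node {28}, right has 1 {27}.
  Root 1: left subtree has 3 nodes {31, 23, 35}, right has 0 { }.
    Root 35: left subtree has 2 nodes {31, 23}, right has 0 { }.
      Root 23: left subtree has 1 node {31}, right has 0 { }.

28 27 3 5 17 31 23 35 1 19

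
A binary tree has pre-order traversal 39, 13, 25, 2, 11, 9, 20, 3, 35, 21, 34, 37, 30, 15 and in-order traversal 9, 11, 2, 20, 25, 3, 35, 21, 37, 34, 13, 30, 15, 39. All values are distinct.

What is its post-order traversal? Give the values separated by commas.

The first element of pre-order is the root; it splits in-order into left and right subtrees.
Root 39: left subtree has 13 nodes {9, 11, 2, 20, 25, 3, 35, 21, 37, 34, 13, 30, 15}, right has 0 { }.
  Root 13: left subtree has 10 nodes {9, 11, 2, 20, 25, 3, 35, 21, 37, 34}, right has 2 {30, 15}.
    Root 25: left subtree has 4 nodes {9, 11, 2, 20}, right has 5 {3, 35, 21, 37, 34}.
      Root 2: left subtree has 2 nodes {9, 11}, right has 1 {20}.
        Root 11: left subtree has 1 node {9}, right has 0 { }.
      Root 3: left subtree has 0 nodes { }, right has 4 {35, 21, 37, 34}.
        Root 35: left subtree has 0 nodes { }, right has 3 {21, 37, 34}.
          Root 21: left subtree has 0 nodes { }, right has 2 {37, 34}.
            Root 34: left subtree has 1 node {37}, right has 0 { }.
    Root 30: left subtree has 0 nodes { }, right has 1 {15}.

9, 11, 20, 2, 37, 34, 21, 35, 3, 25, 15, 30, 13, 39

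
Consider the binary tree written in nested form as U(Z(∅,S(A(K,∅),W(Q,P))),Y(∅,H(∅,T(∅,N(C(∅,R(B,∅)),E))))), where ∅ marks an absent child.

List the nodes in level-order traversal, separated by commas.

U, Z, Y, S, H, A, W, T, K, Q, P, N, C, E, R, B

Level-order visits nodes level by level from the root, left to right within each level.
Level 0: U
Level 1: Z, Y
Level 2: S, H
Level 3: A, W, T
Level 4: K, Q, P, N
Level 5: C, E
Level 6: R
Level 7: B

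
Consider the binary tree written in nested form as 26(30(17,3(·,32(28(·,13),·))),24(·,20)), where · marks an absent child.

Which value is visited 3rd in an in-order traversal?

3

In-order visits the left subtree, then the node, then the right subtree.
At 26: go left to 30.
  At 30: go left to 17.
    17 is a leaf — visit 17.
  Visit 30.
  At 30: go right to 3.
    At 3: no left child.
    Visit 3.
    At 3: go right to 32.
      At 32: go left to 28.
        At 28: no left child.
        Visit 28.
        At 28: go right to 13.
          13 is a leaf — visit 13.
      Visit 32.
      At 32: no right child.
Visit 26.
At 26: go right to 24.
  At 24: no left child.
  Visit 24.
  At 24: go right to 20.
    20 is a leaf — visit 20.
Full in-order sequence: 17, 30, 3, 28, 13, 32, 26, 24, 20.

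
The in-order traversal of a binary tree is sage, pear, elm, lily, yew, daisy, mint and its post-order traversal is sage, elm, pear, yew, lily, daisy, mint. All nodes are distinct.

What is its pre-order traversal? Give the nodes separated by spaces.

The last element of post-order is the root; it splits in-order into left and right subtrees.
Root mint: left subtree has 6 nodes {sage, pear, elm, lily, yew, daisy}, right has 0 { }.
  Root daisy: left subtree has 5 nodes {sage, pear, elm, lily, yew}, right has 0 { }.
    Root lily: left subtree has 3 nodes {sage, pear, elm}, right has 1 {yew}.
      Root pear: left subtree has 1 node {sage}, right has 1 {elm}.

mint daisy lily pear sage elm yew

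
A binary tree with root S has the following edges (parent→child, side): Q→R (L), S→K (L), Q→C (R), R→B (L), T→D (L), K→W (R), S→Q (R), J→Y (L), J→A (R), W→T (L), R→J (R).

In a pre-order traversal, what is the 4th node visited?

T

Pre-order visits the node, then its left subtree, then its right subtree.
Visit S.
At S: go left to K.
  Visit K.
  At K: no left child.
  At K: go right to W.
    Visit W.
    At W: go left to T.
      Visit T.
      At T: go left to D.
        D is a leaf — visit D.
      At T: no right child.
    At W: no right child.
At S: go right to Q.
  Visit Q.
  At Q: go left to R.
    Visit R.
    At R: go left to B.
      B is a leaf — visit B.
    At R: go right to J.
      Visit J.
      At J: go left to Y.
        Y is a leaf — visit Y.
      At J: go right to A.
        A is a leaf — visit A.
  At Q: go right to C.
    C is a leaf — visit C.
Full pre-order sequence: S, K, W, T, D, Q, R, B, J, Y, A, C.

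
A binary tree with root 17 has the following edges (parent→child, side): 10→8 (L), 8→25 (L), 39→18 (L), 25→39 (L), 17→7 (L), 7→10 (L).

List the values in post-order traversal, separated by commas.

18, 39, 25, 8, 10, 7, 17

Post-order visits the left subtree, then the right subtree, then the node.
At 17: go left to 7.
  At 7: go left to 10.
    At 10: go left to 8.
      At 8: go left to 25.
        At 25: go left to 39.
          At 39: go left to 18.
            18 is a leaf — visit 18.
          At 39: no right child.
          Visit 39.
        At 25: no right child.
        Visit 25.
      At 8: no right child.
      Visit 8.
    At 10: no right child.
    Visit 10.
  At 7: no right child.
  Visit 7.
At 17: no right child.
Visit 17.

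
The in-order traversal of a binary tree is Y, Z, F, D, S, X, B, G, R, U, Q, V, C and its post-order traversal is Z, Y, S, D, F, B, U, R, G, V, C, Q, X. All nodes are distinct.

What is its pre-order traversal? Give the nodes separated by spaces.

X F Y Z D S Q G B R U C V

The last element of post-order is the root; it splits in-order into left and right subtrees.
Root X: left subtree has 5 nodes {Y, Z, F, D, S}, right has 7 {B, G, R, U, Q, V, C}.
  Root F: left subtree has 2 nodes {Y, Z}, right has 2 {D, S}.
    Root Y: left subtree has 0 nodes { }, right has 1 {Z}.
    Root D: left subtree has 0 nodes { }, right has 1 {S}.
  Root Q: left subtree has 4 nodes {B, G, R, U}, right has 2 {V, C}.
    Root G: left subtree has 1 node {B}, right has 2 {R, U}.
      Root R: left subtree has 0 nodes { }, right has 1 {U}.
    Root C: left subtree has 1 node {V}, right has 0 { }.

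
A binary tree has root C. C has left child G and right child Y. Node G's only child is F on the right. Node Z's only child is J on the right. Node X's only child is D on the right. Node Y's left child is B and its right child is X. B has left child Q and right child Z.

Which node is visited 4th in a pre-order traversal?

Pre-order visits the node, then its left subtree, then its right subtree.
Visit C.
At C: go left to G.
  Visit G.
  At G: no left child.
  At G: go right to F.
    F is a leaf — visit F.
At C: go right to Y.
  Visit Y.
  At Y: go left to B.
    Visit B.
    At B: go left to Q.
      Q is a leaf — visit Q.
    At B: go right to Z.
      Visit Z.
      At Z: no left child.
      At Z: go right to J.
        J is a leaf — visit J.
  At Y: go right to X.
    Visit X.
    At X: no left child.
    At X: go right to D.
      D is a leaf — visit D.
Full pre-order sequence: C, G, F, Y, B, Q, Z, J, X, D.

Y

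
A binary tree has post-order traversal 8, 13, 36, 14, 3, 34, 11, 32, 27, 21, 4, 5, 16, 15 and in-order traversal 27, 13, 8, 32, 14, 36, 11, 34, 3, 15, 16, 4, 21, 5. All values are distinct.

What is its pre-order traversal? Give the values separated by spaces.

The last element of post-order is the root; it splits in-order into left and right subtrees.
Root 15: left subtree has 9 nodes {27, 13, 8, 32, 14, 36, 11, 34, 3}, right has 4 {16, 4, 21, 5}.
  Root 27: left subtree has 0 nodes { }, right has 8 {13, 8, 32, 14, 36, 11, 34, 3}.
    Root 32: left subtree has 2 nodes {13, 8}, right has 5 {14, 36, 11, 34, 3}.
      Root 13: left subtree has 0 nodes { }, right has 1 {8}.
      Root 11: left subtree has 2 nodes {14, 36}, right has 2 {34, 3}.
        Root 14: left subtree has 0 nodes { }, right has 1 {36}.
        Root 34: left subtree has 0 nodes { }, right has 1 {3}.
  Root 16: left subtree has 0 nodes { }, right has 3 {4, 21, 5}.
    Root 5: left subtree has 2 nodes {4, 21}, right has 0 { }.
      Root 4: left subtree has 0 nodes { }, right has 1 {21}.

15 27 32 13 8 11 14 36 34 3 16 5 4 21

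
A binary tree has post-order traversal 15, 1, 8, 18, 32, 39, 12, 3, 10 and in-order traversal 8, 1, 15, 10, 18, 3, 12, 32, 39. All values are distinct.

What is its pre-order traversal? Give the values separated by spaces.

The last element of post-order is the root; it splits in-order into left and right subtrees.
Root 10: left subtree has 3 nodes {8, 1, 15}, right has 5 {18, 3, 12, 32, 39}.
  Root 8: left subtree has 0 nodes { }, right has 2 {1, 15}.
    Root 1: left subtree has 0 nodes { }, right has 1 {15}.
  Root 3: left subtree has 1 node {18}, right has 3 {12, 32, 39}.
    Root 12: left subtree has 0 nodes { }, right has 2 {32, 39}.
      Root 39: left subtree has 1 node {32}, right has 0 { }.

10 8 1 15 3 18 12 39 32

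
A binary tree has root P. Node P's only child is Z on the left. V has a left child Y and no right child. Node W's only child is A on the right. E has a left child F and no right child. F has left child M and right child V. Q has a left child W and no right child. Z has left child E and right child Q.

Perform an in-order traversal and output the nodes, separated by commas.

M, F, Y, V, E, Z, W, A, Q, P

In-order visits the left subtree, then the node, then the right subtree.
At P: go left to Z.
  At Z: go left to E.
    At E: go left to F.
      At F: go left to M.
        M is a leaf — visit M.
      Visit F.
      At F: go right to V.
        At V: go left to Y.
          Y is a leaf — visit Y.
        Visit V.
        At V: no right child.
    Visit E.
    At E: no right child.
  Visit Z.
  At Z: go right to Q.
    At Q: go left to W.
      At W: no left child.
      Visit W.
      At W: go right to A.
        A is a leaf — visit A.
    Visit Q.
    At Q: no right child.
Visit P.
At P: no right child.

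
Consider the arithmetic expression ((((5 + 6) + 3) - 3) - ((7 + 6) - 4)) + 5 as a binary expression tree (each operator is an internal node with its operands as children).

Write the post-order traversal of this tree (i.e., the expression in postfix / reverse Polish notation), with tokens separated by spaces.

Post-order on an expression tree gives postfix notation: for each operator, emit left operand, right operand, then the operator.

5 6 + 3 + 3 - 7 6 + 4 - - 5 +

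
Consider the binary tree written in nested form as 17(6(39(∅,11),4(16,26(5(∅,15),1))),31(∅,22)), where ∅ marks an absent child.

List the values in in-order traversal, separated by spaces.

In-order visits the left subtree, then the node, then the right subtree.
At 17: go left to 6.
  At 6: go left to 39.
    At 39: no left child.
    Visit 39.
    At 39: go right to 11.
      11 is a leaf — visit 11.
  Visit 6.
  At 6: go right to 4.
    At 4: go left to 16.
      16 is a leaf — visit 16.
    Visit 4.
    At 4: go right to 26.
      At 26: go left to 5.
        At 5: no left child.
        Visit 5.
        At 5: go right to 15.
          15 is a leaf — visit 15.
      Visit 26.
      At 26: go right to 1.
        1 is a leaf — visit 1.
Visit 17.
At 17: go right to 31.
  At 31: no left child.
  Visit 31.
  At 31: go right to 22.
    22 is a leaf — visit 22.

39 11 6 16 4 5 15 26 1 17 31 22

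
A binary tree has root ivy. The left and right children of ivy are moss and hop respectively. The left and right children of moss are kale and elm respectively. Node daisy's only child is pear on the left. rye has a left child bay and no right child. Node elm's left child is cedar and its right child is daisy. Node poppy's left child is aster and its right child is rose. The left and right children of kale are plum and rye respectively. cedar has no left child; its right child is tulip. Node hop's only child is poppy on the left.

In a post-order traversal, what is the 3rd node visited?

rye

Post-order visits the left subtree, then the right subtree, then the node.
At ivy: go left to moss.
  At moss: go left to kale.
    At kale: go left to plum.
      plum is a leaf — visit plum.
    At kale: go right to rye.
      At rye: go left to bay.
        bay is a leaf — visit bay.
      At rye: no right child.
      Visit rye.
    Visit kale.
  At moss: go right to elm.
    At elm: go left to cedar.
      At cedar: no left child.
      At cedar: go right to tulip.
        tulip is a leaf — visit tulip.
      Visit cedar.
    At elm: go right to daisy.
      At daisy: go left to pear.
        pear is a leaf — visit pear.
      At daisy: no right child.
      Visit daisy.
    Visit elm.
  Visit moss.
At ivy: go right to hop.
  At hop: go left to poppy.
    At poppy: go left to aster.
      aster is a leaf — visit aster.
    At poppy: go right to rose.
      rose is a leaf — visit rose.
    Visit poppy.
  At hop: no right child.
  Visit hop.
Visit ivy.
Full post-order sequence: plum, bay, rye, kale, tulip, cedar, pear, daisy, elm, moss, aster, rose, poppy, hop, ivy.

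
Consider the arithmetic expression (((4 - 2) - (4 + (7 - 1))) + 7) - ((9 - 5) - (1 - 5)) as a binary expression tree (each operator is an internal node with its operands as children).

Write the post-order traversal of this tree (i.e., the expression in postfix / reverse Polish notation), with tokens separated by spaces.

4 2 - 4 7 1 - + - 7 + 9 5 - 1 5 - - -

Post-order on an expression tree gives postfix notation: for each operator, emit left operand, right operand, then the operator.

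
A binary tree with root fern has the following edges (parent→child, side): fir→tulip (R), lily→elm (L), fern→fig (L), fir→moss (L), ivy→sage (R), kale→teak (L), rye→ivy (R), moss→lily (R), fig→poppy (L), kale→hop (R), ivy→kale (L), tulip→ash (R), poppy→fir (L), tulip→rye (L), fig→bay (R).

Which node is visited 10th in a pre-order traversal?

Pre-order visits the node, then its left subtree, then its right subtree.
Visit fern.
At fern: go left to fig.
  Visit fig.
  At fig: go left to poppy.
    Visit poppy.
    At poppy: go left to fir.
      Visit fir.
      At fir: go left to moss.
        Visit moss.
        At moss: no left child.
        At moss: go right to lily.
          Visit lily.
          At lily: go left to elm.
            elm is a leaf — visit elm.
          At lily: no right child.
      At fir: go right to tulip.
        Visit tulip.
        At tulip: go left to rye.
          Visit rye.
          At rye: no left child.
          At rye: go right to ivy.
            Visit ivy.
            At ivy: go left to kale.
              Visit kale.
              At kale: go left to teak.
                teak is a leaf — visit teak.
              At kale: go right to hop.
                hop is a leaf — visit hop.
            At ivy: go right to sage.
              sage is a leaf — visit sage.
        At tulip: go right to ash.
          ash is a leaf — visit ash.
    At poppy: no right child.
  At fig: go right to bay.
    bay is a leaf — visit bay.
At fern: no right child.
Full pre-order sequence: fern, fig, poppy, fir, moss, lily, elm, tulip, rye, ivy, kale, teak, hop, sage, ash, bay.

ivy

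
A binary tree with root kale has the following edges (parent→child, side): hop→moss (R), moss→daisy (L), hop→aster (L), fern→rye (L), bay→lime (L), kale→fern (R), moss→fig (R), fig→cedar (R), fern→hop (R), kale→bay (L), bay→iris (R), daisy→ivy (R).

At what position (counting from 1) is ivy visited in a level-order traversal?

Level-order visits nodes level by level from the root, left to right within each level.
Level 0: kale
Level 1: bay, fern
Level 2: lime, iris, rye, hop
Level 3: aster, moss
Level 4: daisy, fig
Level 5: ivy, cedar
Full level-order sequence: kale, bay, fern, lime, iris, rye, hop, aster, moss, daisy, fig, ivy, cedar.

12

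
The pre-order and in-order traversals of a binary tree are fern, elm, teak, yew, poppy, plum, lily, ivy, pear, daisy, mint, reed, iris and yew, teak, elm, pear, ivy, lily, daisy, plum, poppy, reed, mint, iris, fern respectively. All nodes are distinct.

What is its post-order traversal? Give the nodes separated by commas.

The first element of pre-order is the root; it splits in-order into left and right subtrees.
Root fern: left subtree has 12 nodes {yew, teak, elm, pear, ivy, lily, daisy, plum, poppy, reed, mint, iris}, right has 0 { }.
  Root elm: left subtree has 2 nodes {yew, teak}, right has 9 {pear, ivy, lily, daisy, plum, poppy, reed, mint, iris}.
    Root teak: left subtree has 1 node {yew}, right has 0 { }.
    Root poppy: left subtree has 5 nodes {pear, ivy, lily, daisy, plum}, right has 3 {reed, mint, iris}.
      Root plum: left subtree has 4 nodes {pear, ivy, lily, daisy}, right has 0 { }.
        Root lily: left subtree has 2 nodes {pear, ivy}, right has 1 {daisy}.
          Root ivy: left subtree has 1 node {pear}, right has 0 { }.
      Root mint: left subtree has 1 node {reed}, right has 1 {iris}.

yew, teak, pear, ivy, daisy, lily, plum, reed, iris, mint, poppy, elm, fern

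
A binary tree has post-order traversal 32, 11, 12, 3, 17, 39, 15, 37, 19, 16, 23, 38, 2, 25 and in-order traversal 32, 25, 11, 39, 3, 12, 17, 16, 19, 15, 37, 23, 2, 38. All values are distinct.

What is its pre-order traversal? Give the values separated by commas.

The last element of post-order is the root; it splits in-order into left and right subtrees.
Root 25: left subtree has 1 node {32}, right has 12 {11, 39, 3, 12, 17, 16, 19, 15, 37, 23, 2, 38}.
  Root 2: left subtree has 10 nodes {11, 39, 3, 12, 17, 16, 19, 15, 37, 23}, right has 1 {38}.
    Root 23: left subtree has 9 nodes {11, 39, 3, 12, 17, 16, 19, 15, 37}, right has 0 { }.
      Root 16: left subtree has 5 nodes {11, 39, 3, 12, 17}, right has 3 {19, 15, 37}.
        Root 39: left subtree has 1 node {11}, right has 3 {3, 12, 17}.
          Root 17: left subtree has 2 nodes {3, 12}, right has 0 { }.
            Root 3: left subtree has 0 nodes { }, right has 1 {12}.
        Root 19: left subtree has 0 nodes { }, right has 2 {15, 37}.
          Root 37: left subtree has 1 node {15}, right has 0 { }.

25, 32, 2, 23, 16, 39, 11, 17, 3, 12, 19, 37, 15, 38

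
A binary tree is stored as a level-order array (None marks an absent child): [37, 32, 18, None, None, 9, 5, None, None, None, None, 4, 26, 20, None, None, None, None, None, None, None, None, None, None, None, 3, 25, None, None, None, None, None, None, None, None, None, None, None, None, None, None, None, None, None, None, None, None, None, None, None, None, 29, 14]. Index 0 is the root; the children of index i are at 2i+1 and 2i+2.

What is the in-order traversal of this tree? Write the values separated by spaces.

In-order visits the left subtree, then the node, then the right subtree.
At 37: go left to 32.
  32 is a leaf — visit 32.
Visit 37.
At 37: go right to 18.
  At 18: go left to 9.
    At 9: go left to 4.
      4 is a leaf — visit 4.
    Visit 9.
    At 9: go right to 26.
      At 26: go left to 3.
        At 3: go left to 29.
          29 is a leaf — visit 29.
        Visit 3.
        At 3: go right to 14.
          14 is a leaf — visit 14.
      Visit 26.
      At 26: go right to 25.
        25 is a leaf — visit 25.
  Visit 18.
  At 18: go right to 5.
    At 5: go left to 20.
      20 is a leaf — visit 20.
    Visit 5.
    At 5: no right child.

32 37 4 9 29 3 14 26 25 18 20 5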